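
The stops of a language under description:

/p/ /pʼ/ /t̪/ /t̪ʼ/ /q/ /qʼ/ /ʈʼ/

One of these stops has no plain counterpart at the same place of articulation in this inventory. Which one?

Bilabial: /p/ ~ /pʼ/
Dental: /t̪/ ~ /t̪ʼ/
Uvular: /q/ ~ /qʼ/
Retroflex: only /ʈʼ/ (ejective); no plain partner.
So /ʈʼ/ is the unpaired segment.

/ʈʼ/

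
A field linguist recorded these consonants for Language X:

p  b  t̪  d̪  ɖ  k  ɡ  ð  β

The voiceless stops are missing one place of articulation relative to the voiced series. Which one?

place of articulation  voiceless  voiced  
bilabial          p         b       
dental            t̪        d̪      
retroflex         —         ɖ       
velar             k         ɡ       
Every place of articulation has a voiceless member except retroflex, where /ʈ/ would be expected.

retroflex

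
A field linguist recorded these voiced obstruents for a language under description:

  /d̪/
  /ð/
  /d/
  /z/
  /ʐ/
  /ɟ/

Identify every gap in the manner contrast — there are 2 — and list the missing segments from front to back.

/ɖ/, /ʝ/

Stop: /d̪/ (dental), /d/ (alveolar), /ɟ/ (palatal).
Fricative: /ð/ (dental), /z/ (alveolar), /ʐ/ (retroflex).
Gaps, from front to back: retroflex lacks stop (/ɖ/); palatal lacks fricative (/ʝ/).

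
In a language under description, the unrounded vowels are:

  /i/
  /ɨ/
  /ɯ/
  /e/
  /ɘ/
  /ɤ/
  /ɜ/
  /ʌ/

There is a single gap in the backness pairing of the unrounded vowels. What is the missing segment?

Front: /i/ (high), /e/ (high-mid).
Central: /ɨ/ (high), /ɘ/ (high-mid), /ɜ/ (low-mid).
Back: /ɯ/ (high), /ɤ/ (high-mid), /ʌ/ (low-mid).
The low-mid row has no front member, so the gap is the low-mid front unrounded vowel /ɛ/.

/ɛ/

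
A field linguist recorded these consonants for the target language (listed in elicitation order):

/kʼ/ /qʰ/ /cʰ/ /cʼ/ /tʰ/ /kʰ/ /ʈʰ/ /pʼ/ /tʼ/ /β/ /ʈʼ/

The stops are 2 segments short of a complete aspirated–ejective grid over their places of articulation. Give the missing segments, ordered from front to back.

Aspirated: /tʰ/ (alveolar), /ʈʰ/ (retroflex), /cʰ/ (palatal), /kʰ/ (velar), /qʰ/ (uvular).
Ejective: /pʼ/ (bilabial), /tʼ/ (alveolar), /ʈʼ/ (retroflex), /cʼ/ (palatal), /kʼ/ (velar).
Gaps, from front to back: bilabial lacks aspirated (/pʰ/); uvular lacks ejective (/qʼ/).

/pʰ/, /qʼ/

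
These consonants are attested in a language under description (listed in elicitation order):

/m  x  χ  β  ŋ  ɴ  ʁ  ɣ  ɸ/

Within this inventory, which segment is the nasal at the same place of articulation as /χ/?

/ɴ/

/χ/ is a voiceless uvular fricative.
The nasal at the same place is an uvular nasal — in this inventory, /ɴ/.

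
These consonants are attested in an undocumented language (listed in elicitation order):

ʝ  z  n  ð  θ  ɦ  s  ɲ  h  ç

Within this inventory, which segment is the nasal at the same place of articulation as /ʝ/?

/ɲ/

/ʝ/ is a voiced palatal fricative.
The nasal at the same place is a palatal nasal — in this inventory, /ɲ/.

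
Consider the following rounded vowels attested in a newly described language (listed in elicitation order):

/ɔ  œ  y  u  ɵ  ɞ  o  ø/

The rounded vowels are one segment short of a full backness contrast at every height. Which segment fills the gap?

high: front /y/, central —, back /u/.
high-mid: front /ø/, central /ɵ/, back /o/.
low-mid: front /œ/, central /ɞ/, back /ɔ/.
The high row has no central member, so the gap is the high central rounded vowel /ʉ/.

/ʉ/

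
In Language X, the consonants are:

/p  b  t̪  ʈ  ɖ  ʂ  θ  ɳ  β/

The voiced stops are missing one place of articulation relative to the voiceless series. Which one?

place of articulation  voiceless  voiced  
bilabial          p         b       
dental            t̪        —       
retroflex         ʈ         ɖ       
Every place of articulation has a voiced member except dental, where /d̪/ would be expected.

dental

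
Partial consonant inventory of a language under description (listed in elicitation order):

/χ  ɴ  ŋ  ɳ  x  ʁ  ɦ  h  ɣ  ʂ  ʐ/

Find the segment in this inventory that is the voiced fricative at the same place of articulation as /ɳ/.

/ɳ/ is a retroflex nasal.
The voiced fricative at the same place is a voiced retroflex fricative — in this inventory, /ʐ/.

/ʐ/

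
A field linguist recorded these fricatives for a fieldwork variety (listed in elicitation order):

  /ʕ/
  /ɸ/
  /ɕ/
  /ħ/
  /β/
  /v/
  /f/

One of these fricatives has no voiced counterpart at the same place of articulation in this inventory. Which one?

Bilabial: /ɸ/ ~ /β/
Labiodental: /f/ ~ /v/
Pharyngeal: /ħ/ ~ /ʕ/
Alveolo-palatal: only /ɕ/ (voiceless); no voiced partner.
So /ɕ/ is the unpaired segment.

/ɕ/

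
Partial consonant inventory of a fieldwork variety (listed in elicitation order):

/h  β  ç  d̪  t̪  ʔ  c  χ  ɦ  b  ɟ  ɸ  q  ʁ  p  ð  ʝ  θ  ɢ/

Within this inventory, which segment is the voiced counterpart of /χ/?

/ʁ/

/χ/ is a voiceless uvular fricative.
The voiced counterpart is a voiced uvular fricative — in this inventory, /ʁ/.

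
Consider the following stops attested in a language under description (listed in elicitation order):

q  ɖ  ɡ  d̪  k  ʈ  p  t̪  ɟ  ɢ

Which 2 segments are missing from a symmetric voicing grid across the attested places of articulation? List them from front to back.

Voiceless: /p/ (bilabial), /t̪/ (dental), /ʈ/ (retroflex), /k/ (velar), /q/ (uvular).
Voiced: /d̪/ (dental), /ɖ/ (retroflex), /ɟ/ (palatal), /ɡ/ (velar), /ɢ/ (uvular).
Gaps, from front to back: bilabial lacks voiced (/b/); palatal lacks voiceless (/c/).

/b/, /c/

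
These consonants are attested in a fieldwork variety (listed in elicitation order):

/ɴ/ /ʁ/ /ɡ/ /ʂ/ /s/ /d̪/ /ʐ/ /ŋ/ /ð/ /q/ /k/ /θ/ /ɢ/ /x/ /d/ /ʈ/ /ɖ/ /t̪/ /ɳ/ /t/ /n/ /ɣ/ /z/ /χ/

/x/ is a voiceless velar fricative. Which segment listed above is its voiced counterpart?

/ɣ/

The voiced counterpart is a voiced velar fricative — in this inventory, /ɣ/.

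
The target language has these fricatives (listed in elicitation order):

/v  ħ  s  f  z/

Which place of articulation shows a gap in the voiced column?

pharyngeal

Voiceless: /f/ (labiodental), /s/ (alveolar), /ħ/ (pharyngeal).
Voiced: /v/ (labiodental), /z/ (alveolar).
Every place of articulation has a voiced member except pharyngeal, where /ʕ/ would be expected.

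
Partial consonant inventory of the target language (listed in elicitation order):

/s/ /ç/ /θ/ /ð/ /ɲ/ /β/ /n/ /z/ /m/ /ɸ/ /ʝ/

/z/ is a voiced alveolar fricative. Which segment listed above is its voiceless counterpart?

The voiceless counterpart is a voiceless alveolar fricative — in this inventory, /s/.

/s/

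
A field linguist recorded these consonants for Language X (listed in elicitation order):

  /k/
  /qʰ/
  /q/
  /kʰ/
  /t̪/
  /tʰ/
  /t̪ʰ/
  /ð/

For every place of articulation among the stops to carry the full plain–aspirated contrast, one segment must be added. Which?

/t/

dental: plain /t̪/, aspirated /t̪ʰ/.
alveolar: plain —, aspirated /tʰ/.
velar: plain /k/, aspirated /kʰ/.
uvular: plain /q/, aspirated /qʰ/.
The alveolar row has no plain member, so the gap is the plain alveolar stop /t/.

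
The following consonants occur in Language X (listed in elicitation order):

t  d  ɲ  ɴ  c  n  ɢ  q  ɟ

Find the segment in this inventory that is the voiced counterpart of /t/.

/t/ is a voiceless alveolar stop.
The voiced counterpart is a voiced alveolar stop — in this inventory, /d/.

/d/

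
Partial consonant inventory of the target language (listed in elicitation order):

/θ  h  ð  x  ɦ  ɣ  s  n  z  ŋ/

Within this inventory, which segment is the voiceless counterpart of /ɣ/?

/ɣ/ is a voiced velar fricative.
The voiceless counterpart is a voiceless velar fricative — in this inventory, /x/.

/x/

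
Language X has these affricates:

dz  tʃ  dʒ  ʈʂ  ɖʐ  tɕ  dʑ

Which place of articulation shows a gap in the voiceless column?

alveolar

Voiceless: /tʃ/ (postalveolar), /ʈʂ/ (retroflex), /tɕ/ (alveolo-palatal).
Voiced: /dz/ (alveolar), /dʒ/ (postalveolar), /ɖʐ/ (retroflex), /dʑ/ (alveolo-palatal).
Every place of articulation has a voiceless member except alveolar, where /ts/ would be expected.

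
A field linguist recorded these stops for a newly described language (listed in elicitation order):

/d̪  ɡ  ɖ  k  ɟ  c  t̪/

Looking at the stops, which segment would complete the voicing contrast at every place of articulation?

/ʈ/

place of articulation  voiceless  voiced  
dental            t̪        d̪      
retroflex         —         ɖ       
palatal           c         ɟ       
velar             k         ɡ       
The retroflex row has no voiceless member, so the gap is the voiceless retroflex stop /ʈ/.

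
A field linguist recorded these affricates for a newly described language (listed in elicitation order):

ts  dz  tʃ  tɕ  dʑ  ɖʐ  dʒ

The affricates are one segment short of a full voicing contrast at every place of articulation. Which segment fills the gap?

/ʈʂ/

Voiceless: /ts/ (alveolar), /tʃ/ (postalveolar), /tɕ/ (alveolo-palatal).
Voiced: /dz/ (alveolar), /dʒ/ (postalveolar), /ɖʐ/ (retroflex), /dʑ/ (alveolo-palatal).
The retroflex row has no voiceless member, so the gap is the voiceless retroflex affricate /ʈʂ/.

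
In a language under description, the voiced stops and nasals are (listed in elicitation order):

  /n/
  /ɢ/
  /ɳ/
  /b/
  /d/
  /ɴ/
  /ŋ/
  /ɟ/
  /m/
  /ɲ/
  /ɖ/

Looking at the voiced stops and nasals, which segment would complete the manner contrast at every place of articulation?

bilabial: oral stop /b/, nasal /m/.
alveolar: oral stop /d/, nasal /n/.
retroflex: oral stop /ɖ/, nasal /ɳ/.
palatal: oral stop /ɟ/, nasal /ɲ/.
velar: oral stop —, nasal /ŋ/.
uvular: oral stop /ɢ/, nasal /ɴ/.
The velar row has no oral stop member, so the gap is the velar oral stop /ɡ/.

/ɡ/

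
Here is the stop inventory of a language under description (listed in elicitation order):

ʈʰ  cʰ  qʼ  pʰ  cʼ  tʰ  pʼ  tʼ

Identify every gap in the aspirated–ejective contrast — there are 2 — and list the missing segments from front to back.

/ʈʼ/, /qʰ/

place of articulation  aspirated  ejective
bilabial          pʰ        pʼ      
alveolar          tʰ        tʼ      
retroflex         ʈʰ        —       
palatal           cʰ        cʼ      
uvular            —         qʼ      
Gaps, from front to back: retroflex lacks ejective (/ʈʼ/); uvular lacks aspirated (/qʰ/).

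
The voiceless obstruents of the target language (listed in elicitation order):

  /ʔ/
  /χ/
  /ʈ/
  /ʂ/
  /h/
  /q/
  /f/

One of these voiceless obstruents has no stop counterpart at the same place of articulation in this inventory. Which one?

Retroflex: /ʈ/ ~ /ʂ/
Uvular: /q/ ~ /χ/
Glottal: /ʔ/ ~ /h/
Labiodental: only /f/ (fricative); no stop partner.
So /f/ is the unpaired segment.

/f/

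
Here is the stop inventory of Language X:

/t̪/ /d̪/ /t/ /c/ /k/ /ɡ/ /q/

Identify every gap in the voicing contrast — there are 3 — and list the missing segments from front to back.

/d/, /ɟ/, /ɢ/

Voiceless: /t̪/ (dental), /t/ (alveolar), /c/ (palatal), /k/ (velar), /q/ (uvular).
Voiced: /d̪/ (dental), /ɡ/ (velar).
Gaps, from front to back: alveolar lacks voiced (/d/); palatal lacks voiced (/ɟ/); uvular lacks voiced (/ɢ/).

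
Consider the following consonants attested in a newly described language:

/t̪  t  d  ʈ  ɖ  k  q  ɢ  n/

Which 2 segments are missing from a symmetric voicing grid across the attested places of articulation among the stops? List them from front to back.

/d̪/, /ɡ/

dental: voiceless /t̪/, voiced —.
alveolar: voiceless /t/, voiced /d/.
retroflex: voiceless /ʈ/, voiced /ɖ/.
velar: voiceless /k/, voiced —.
uvular: voiceless /q/, voiced /ɢ/.
Gaps, from front to back: dental lacks voiced (/d̪/); velar lacks voiced (/ɡ/).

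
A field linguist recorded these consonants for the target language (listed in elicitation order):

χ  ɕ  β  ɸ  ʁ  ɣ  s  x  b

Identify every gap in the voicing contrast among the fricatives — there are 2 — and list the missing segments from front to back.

Voiceless: /ɸ/ (bilabial), /s/ (alveolar), /ɕ/ (alveolo-palatal), /x/ (velar), /χ/ (uvular).
Voiced: /β/ (bilabial), /ɣ/ (velar), /ʁ/ (uvular).
Gaps, from front to back: alveolar lacks voiced (/z/); alveolo-palatal lacks voiced (/ʑ/).

/z/, /ʑ/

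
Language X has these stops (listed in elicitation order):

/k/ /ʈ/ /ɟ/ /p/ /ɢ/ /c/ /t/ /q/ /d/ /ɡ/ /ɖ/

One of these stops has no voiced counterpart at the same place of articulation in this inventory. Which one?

/p/

Alveolar: /t/ ~ /d/
Retroflex: /ʈ/ ~ /ɖ/
Palatal: /c/ ~ /ɟ/
Velar: /k/ ~ /ɡ/
Uvular: /q/ ~ /ɢ/
Bilabial: only /p/ (voiceless); no voiced partner.
So /p/ is the unpaired segment.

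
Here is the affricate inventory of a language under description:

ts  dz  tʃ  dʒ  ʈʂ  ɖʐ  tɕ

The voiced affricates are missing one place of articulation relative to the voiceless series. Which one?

alveolar: voiceless /ts/, voiced /dz/.
postalveolar: voiceless /tʃ/, voiced /dʒ/.
retroflex: voiceless /ʈʂ/, voiced /ɖʐ/.
alveolo-palatal: voiceless /tɕ/, voiced —.
Every place of articulation has a voiced member except alveolo-palatal, where /dʑ/ would be expected.

alveolo-palatal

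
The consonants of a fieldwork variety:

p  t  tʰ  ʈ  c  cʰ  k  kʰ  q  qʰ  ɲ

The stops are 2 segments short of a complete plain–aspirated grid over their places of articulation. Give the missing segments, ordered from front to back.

/pʰ/, /ʈʰ/

Plain: /p/ (bilabial), /t/ (alveolar), /ʈ/ (retroflex), /c/ (palatal), /k/ (velar), /q/ (uvular).
Aspirated: /tʰ/ (alveolar), /cʰ/ (palatal), /kʰ/ (velar), /qʰ/ (uvular).
Gaps, from front to back: bilabial lacks aspirated (/pʰ/); retroflex lacks aspirated (/ʈʰ/).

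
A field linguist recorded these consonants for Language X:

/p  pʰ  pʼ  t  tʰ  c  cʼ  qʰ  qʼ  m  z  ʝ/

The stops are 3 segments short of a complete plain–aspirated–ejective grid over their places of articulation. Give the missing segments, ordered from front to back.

bilabial: plain /p/, aspirated /pʰ/, ejective /pʼ/.
alveolar: plain /t/, aspirated /tʰ/, ejective —.
palatal: plain /c/, aspirated —, ejective /cʼ/.
uvular: plain —, aspirated /qʰ/, ejective /qʼ/.
Gaps, from front to back: alveolar lacks ejective (/tʼ/); palatal lacks aspirated (/cʰ/); uvular lacks plain (/q/).

/tʼ/, /cʰ/, /q/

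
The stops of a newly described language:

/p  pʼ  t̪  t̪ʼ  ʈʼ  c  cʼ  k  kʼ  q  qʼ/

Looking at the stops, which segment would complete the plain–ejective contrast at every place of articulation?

place of articulation  plain     ejective
bilabial          p         pʼ      
dental            t̪        t̪ʼ     
retroflex         —         ʈʼ      
palatal           c         cʼ      
velar             k         kʼ      
uvular            q         qʼ      
The retroflex row has no plain member, so the gap is the plain retroflex stop /ʈ/.

/ʈ/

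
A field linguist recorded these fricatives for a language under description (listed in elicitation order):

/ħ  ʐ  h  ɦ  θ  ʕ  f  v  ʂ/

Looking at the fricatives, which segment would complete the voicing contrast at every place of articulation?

/ð/

place of articulation  voiceless  voiced  
labiodental       f         v       
dental            θ         —       
retroflex         ʂ         ʐ       
pharyngeal        ħ         ʕ       
glottal           h         ɦ       
The dental row has no voiced member, so the gap is the voiced dental fricative /ð/.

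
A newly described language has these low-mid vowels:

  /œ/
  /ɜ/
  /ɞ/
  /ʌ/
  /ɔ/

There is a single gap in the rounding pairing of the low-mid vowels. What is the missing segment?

Unrounded: /ɜ/ (central), /ʌ/ (back).
Rounded: /œ/ (front), /ɞ/ (central), /ɔ/ (back).
The front row has no unrounded member, so the gap is the front unrounded vowel /ɛ/.

/ɛ/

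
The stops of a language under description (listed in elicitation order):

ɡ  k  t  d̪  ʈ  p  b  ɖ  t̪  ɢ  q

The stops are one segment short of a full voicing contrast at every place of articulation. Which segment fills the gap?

place of articulation  voiceless  voiced  
bilabial          p         b       
dental            t̪        d̪      
alveolar          t         —       
retroflex         ʈ         ɖ       
velar             k         ɡ       
uvular            q         ɢ       
The alveolar row has no voiced member, so the gap is the voiced alveolar stop /d/.

/d/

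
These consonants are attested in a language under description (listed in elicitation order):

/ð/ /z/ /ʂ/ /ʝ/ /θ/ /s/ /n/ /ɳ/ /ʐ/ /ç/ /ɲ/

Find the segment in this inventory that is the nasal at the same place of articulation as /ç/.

/ç/ is a voiceless palatal fricative.
The nasal at the same place is a palatal nasal — in this inventory, /ɲ/.

/ɲ/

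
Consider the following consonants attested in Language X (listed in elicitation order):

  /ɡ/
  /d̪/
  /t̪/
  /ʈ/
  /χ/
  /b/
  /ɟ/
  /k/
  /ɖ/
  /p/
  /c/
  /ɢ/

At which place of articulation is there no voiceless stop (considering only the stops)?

uvular

place of articulation  voiceless  voiced  
bilabial          p         b       
dental            t̪        d̪      
retroflex         ʈ         ɖ       
palatal           c         ɟ       
velar             k         ɡ       
uvular            —         ɢ       
Every place of articulation has a voiceless member except uvular, where /q/ would be expected.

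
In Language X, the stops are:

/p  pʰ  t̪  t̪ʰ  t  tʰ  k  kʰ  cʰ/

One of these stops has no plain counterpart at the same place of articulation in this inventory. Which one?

Bilabial: /p/ ~ /pʰ/
Dental: /t̪/ ~ /t̪ʰ/
Alveolar: /t/ ~ /tʰ/
Velar: /k/ ~ /kʰ/
Palatal: only /cʰ/ (aspirated); no plain partner.
So /cʰ/ is the unpaired segment.

/cʰ/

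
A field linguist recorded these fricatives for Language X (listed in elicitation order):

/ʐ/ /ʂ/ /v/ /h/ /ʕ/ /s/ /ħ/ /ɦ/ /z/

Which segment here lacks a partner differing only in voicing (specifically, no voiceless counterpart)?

Alveolar: /s/ ~ /z/
Retroflex: /ʂ/ ~ /ʐ/
Pharyngeal: /ħ/ ~ /ʕ/
Glottal: /h/ ~ /ɦ/
Labiodental: only /v/ (voiced); no voiceless partner.
So /v/ is the unpaired segment.

/v/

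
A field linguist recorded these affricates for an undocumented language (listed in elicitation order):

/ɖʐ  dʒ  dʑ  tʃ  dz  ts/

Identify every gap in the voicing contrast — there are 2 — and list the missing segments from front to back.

place of articulation  voiceless  voiced  
alveolar          ts        dz      
postalveolar      tʃ        dʒ      
retroflex         —         ɖʐ      
alveolo-palatal   —         dʑ      
Gaps, from front to back: retroflex lacks voiceless (/ʈʂ/); alveolo-palatal lacks voiceless (/tɕ/).

/ʈʂ/, /tɕ/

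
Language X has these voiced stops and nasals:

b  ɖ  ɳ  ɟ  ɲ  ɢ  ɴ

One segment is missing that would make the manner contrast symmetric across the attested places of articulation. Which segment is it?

bilabial: oral stop /b/, nasal —.
retroflex: oral stop /ɖ/, nasal /ɳ/.
palatal: oral stop /ɟ/, nasal /ɲ/.
uvular: oral stop /ɢ/, nasal /ɴ/.
The bilabial row has no nasal member, so the gap is the bilabial nasal /m/.

/m/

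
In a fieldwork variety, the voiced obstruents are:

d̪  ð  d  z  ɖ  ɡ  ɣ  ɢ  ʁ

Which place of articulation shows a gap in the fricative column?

retroflex

dental: stop /d̪/, fricative /ð/.
alveolar: stop /d/, fricative /z/.
retroflex: stop /ɖ/, fricative —.
velar: stop /ɡ/, fricative /ɣ/.
uvular: stop /ɢ/, fricative /ʁ/.
Every place of articulation has a fricative member except retroflex, where /ʐ/ would be expected.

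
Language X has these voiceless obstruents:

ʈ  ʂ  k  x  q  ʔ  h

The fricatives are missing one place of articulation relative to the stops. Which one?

Stop: /ʈ/ (retroflex), /k/ (velar), /q/ (uvular), /ʔ/ (glottal).
Fricative: /ʂ/ (retroflex), /x/ (velar), /h/ (glottal).
Every place of articulation has a fricative member except uvular, where /χ/ would be expected.

uvular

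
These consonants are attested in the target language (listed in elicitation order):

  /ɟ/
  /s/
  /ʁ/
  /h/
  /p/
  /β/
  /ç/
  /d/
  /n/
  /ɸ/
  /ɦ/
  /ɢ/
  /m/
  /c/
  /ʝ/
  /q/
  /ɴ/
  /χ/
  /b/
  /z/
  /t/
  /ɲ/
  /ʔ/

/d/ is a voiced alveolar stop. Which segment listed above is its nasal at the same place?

/n/

The nasal at the same place is an alveolar nasal — in this inventory, /n/.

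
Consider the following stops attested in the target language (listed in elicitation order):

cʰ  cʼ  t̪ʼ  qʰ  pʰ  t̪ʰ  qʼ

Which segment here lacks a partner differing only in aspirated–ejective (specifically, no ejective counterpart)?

Dental: /t̪ʰ/ ~ /t̪ʼ/
Palatal: /cʰ/ ~ /cʼ/
Uvular: /qʰ/ ~ /qʼ/
Bilabial: only /pʰ/ (aspirated); no ejective partner.
So /pʰ/ is the unpaired segment.

/pʰ/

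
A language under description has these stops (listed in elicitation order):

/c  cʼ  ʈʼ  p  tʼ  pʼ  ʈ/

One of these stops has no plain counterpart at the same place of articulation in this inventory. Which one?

/tʼ/

Bilabial: /p/ ~ /pʼ/
Retroflex: /ʈ/ ~ /ʈʼ/
Palatal: /c/ ~ /cʼ/
Alveolar: only /tʼ/ (ejective); no plain partner.
So /tʼ/ is the unpaired segment.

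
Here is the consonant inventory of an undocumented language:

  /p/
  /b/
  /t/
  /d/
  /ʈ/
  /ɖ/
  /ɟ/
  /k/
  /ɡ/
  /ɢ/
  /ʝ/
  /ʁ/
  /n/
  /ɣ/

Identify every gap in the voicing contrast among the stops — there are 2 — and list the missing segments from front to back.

place of articulation  voiceless  voiced  
bilabial          p         b       
alveolar          t         d       
retroflex         ʈ         ɖ       
palatal           —         ɟ       
velar             k         ɡ       
uvular            —         ɢ       
Gaps, from front to back: palatal lacks voiceless (/c/); uvular lacks voiceless (/q/).

/c/, /q/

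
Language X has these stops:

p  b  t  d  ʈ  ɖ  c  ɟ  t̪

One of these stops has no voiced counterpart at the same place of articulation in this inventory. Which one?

/t̪/

Bilabial: /p/ ~ /b/
Alveolar: /t/ ~ /d/
Retroflex: /ʈ/ ~ /ɖ/
Palatal: /c/ ~ /ɟ/
Dental: only /t̪/ (voiceless); no voiced partner.
So /t̪/ is the unpaired segment.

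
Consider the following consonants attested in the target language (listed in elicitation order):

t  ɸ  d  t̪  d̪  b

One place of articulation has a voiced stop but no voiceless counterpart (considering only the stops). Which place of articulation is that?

bilabial: voiceless —, voiced /b/.
dental: voiceless /t̪/, voiced /d̪/.
alveolar: voiceless /t/, voiced /d/.
Every place of articulation has a voiceless member except bilabial, where /p/ would be expected.

bilabial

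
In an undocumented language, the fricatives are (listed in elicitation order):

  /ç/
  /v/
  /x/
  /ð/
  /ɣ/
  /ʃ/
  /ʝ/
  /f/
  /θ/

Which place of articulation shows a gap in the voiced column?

labiodental: voiceless /f/, voiced /v/.
dental: voiceless /θ/, voiced /ð/.
postalveolar: voiceless /ʃ/, voiced —.
palatal: voiceless /ç/, voiced /ʝ/.
velar: voiceless /x/, voiced /ɣ/.
Every place of articulation has a voiced member except postalveolar, where /ʒ/ would be expected.

postalveolar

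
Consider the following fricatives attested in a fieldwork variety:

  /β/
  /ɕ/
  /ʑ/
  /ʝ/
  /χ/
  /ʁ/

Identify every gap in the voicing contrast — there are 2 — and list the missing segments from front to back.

/ɸ/, /ç/

bilabial: voiceless —, voiced /β/.
alveolo-palatal: voiceless /ɕ/, voiced /ʑ/.
palatal: voiceless —, voiced /ʝ/.
uvular: voiceless /χ/, voiced /ʁ/.
Gaps, from front to back: bilabial lacks voiceless (/ɸ/); palatal lacks voiceless (/ç/).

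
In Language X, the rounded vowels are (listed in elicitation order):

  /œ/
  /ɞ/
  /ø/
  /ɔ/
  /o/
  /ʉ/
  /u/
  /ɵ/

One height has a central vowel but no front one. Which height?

Front: /ø/ (high-mid), /œ/ (low-mid).
Central: /ʉ/ (high), /ɵ/ (high-mid), /ɞ/ (low-mid).
Back: /u/ (high), /o/ (high-mid), /ɔ/ (low-mid).
Every height has a front member except high, where /y/ would be expected.

high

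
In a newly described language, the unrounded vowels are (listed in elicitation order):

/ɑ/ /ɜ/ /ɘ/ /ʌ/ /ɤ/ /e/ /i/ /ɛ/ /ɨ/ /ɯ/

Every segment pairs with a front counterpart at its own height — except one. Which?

/ɑ/

High: /i/ ~ /ɨ/ ~ /ɯ/
High-mid: /e/ ~ /ɘ/ ~ /ɤ/
Low-mid: /ɛ/ ~ /ɜ/ ~ /ʌ/
Low: only /ɑ/ (back); no front partner.
So /ɑ/ is the unpaired segment.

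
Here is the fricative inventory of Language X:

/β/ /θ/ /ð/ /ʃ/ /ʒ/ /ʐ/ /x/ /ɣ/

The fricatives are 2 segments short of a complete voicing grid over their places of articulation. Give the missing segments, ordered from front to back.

place of articulation  voiceless  voiced  
bilabial          —         β       
dental            θ         ð       
postalveolar      ʃ         ʒ       
retroflex         —         ʐ       
velar             x         ɣ       
Gaps, from front to back: bilabial lacks voiceless (/ɸ/); retroflex lacks voiceless (/ʂ/).

/ɸ/, /ʂ/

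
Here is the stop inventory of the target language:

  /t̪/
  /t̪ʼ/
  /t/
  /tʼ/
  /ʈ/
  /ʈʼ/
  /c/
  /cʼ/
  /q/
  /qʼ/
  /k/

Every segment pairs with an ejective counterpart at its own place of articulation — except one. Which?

/k/

Dental: /t̪/ ~ /t̪ʼ/
Alveolar: /t/ ~ /tʼ/
Retroflex: /ʈ/ ~ /ʈʼ/
Palatal: /c/ ~ /cʼ/
Uvular: /q/ ~ /qʼ/
Velar: only /k/ (plain); no ejective partner.
So /k/ is the unpaired segment.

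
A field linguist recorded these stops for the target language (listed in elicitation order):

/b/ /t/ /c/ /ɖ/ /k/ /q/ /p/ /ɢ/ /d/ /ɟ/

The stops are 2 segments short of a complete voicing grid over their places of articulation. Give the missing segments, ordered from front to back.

bilabial: voiceless /p/, voiced /b/.
alveolar: voiceless /t/, voiced /d/.
retroflex: voiceless —, voiced /ɖ/.
palatal: voiceless /c/, voiced /ɟ/.
velar: voiceless /k/, voiced —.
uvular: voiceless /q/, voiced /ɢ/.
Gaps, from front to back: retroflex lacks voiceless (/ʈ/); velar lacks voiced (/ɡ/).

/ʈ/, /ɡ/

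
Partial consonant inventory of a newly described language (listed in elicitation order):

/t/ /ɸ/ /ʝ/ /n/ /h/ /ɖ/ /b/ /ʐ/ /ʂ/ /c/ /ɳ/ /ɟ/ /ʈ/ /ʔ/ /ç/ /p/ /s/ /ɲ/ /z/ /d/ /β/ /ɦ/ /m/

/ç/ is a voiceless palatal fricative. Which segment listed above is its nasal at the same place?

The nasal at the same place is a palatal nasal — in this inventory, /ɲ/.

/ɲ/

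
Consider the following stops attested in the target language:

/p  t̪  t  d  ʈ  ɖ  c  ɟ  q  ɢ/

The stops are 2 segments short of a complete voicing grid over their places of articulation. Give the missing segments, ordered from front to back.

/b/, /d̪/

bilabial: voiceless /p/, voiced —.
dental: voiceless /t̪/, voiced —.
alveolar: voiceless /t/, voiced /d/.
retroflex: voiceless /ʈ/, voiced /ɖ/.
palatal: voiceless /c/, voiced /ɟ/.
uvular: voiceless /q/, voiced /ɢ/.
Gaps, from front to back: bilabial lacks voiced (/b/); dental lacks voiced (/d̪/).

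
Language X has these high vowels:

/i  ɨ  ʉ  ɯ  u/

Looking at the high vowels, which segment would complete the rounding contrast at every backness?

/y/

front: unrounded /i/, rounded —.
central: unrounded /ɨ/, rounded /ʉ/.
back: unrounded /ɯ/, rounded /u/.
The front row has no rounded member, so the gap is the front rounded vowel /y/.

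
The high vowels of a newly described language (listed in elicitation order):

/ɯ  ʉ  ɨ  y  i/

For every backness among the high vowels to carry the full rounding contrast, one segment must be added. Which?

/u/

front: unrounded /i/, rounded /y/.
central: unrounded /ɨ/, rounded /ʉ/.
back: unrounded /ɯ/, rounded —.
The back row has no rounded member, so the gap is the back rounded vowel /u/.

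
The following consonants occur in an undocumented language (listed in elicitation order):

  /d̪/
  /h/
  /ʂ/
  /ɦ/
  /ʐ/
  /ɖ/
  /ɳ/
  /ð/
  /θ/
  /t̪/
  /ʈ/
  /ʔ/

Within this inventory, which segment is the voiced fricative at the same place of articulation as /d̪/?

/ð/

/d̪/ is a voiced dental stop.
The voiced fricative at the same place is a voiced dental fricative — in this inventory, /ð/.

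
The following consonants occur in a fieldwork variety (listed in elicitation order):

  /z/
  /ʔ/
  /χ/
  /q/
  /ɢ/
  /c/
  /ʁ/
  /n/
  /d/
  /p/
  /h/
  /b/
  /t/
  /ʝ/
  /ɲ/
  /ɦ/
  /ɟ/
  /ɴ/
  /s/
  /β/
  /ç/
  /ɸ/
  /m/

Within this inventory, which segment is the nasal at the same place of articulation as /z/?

/z/ is a voiced alveolar fricative.
The nasal at the same place is an alveolar nasal — in this inventory, /n/.

/n/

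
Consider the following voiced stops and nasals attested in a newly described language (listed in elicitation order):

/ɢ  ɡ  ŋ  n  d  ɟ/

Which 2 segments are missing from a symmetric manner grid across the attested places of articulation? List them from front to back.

/ɲ/, /ɴ/

place of articulation  oral stop  nasal   
alveolar          d         n       
palatal           ɟ         —       
velar             ɡ         ŋ       
uvular            ɢ         —       
Gaps, from front to back: palatal lacks nasal (/ɲ/); uvular lacks nasal (/ɴ/).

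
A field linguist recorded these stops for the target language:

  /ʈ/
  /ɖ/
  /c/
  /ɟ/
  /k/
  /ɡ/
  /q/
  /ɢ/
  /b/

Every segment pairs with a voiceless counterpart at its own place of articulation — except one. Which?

/b/

Retroflex: /ʈ/ ~ /ɖ/
Palatal: /c/ ~ /ɟ/
Velar: /k/ ~ /ɡ/
Uvular: /q/ ~ /ɢ/
Bilabial: only /b/ (voiced); no voiceless partner.
So /b/ is the unpaired segment.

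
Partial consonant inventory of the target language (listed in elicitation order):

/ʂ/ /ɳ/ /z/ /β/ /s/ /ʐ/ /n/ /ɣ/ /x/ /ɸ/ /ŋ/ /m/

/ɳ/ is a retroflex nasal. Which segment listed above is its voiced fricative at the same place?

The voiced fricative at the same place is a voiced retroflex fricative — in this inventory, /ʐ/.

/ʐ/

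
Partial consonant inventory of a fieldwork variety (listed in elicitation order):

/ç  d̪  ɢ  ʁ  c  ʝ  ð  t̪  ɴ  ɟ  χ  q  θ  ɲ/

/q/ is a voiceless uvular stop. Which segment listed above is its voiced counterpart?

/ɢ/

The voiced counterpart is a voiced uvular stop — in this inventory, /ɢ/.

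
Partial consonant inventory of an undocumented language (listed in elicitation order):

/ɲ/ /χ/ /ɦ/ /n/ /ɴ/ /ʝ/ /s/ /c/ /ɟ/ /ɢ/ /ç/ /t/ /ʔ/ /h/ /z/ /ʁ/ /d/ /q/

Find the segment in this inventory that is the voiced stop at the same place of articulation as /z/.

/z/ is a voiced alveolar fricative.
The voiced stop at the same place is a voiced alveolar stop — in this inventory, /d/.

/d/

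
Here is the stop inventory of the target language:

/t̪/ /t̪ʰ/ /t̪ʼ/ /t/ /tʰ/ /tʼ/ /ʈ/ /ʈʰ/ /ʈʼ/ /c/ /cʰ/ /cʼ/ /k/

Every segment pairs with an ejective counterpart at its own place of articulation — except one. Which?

Dental: /t̪/ ~ /t̪ʰ/ ~ /t̪ʼ/
Alveolar: /t/ ~ /tʰ/ ~ /tʼ/
Retroflex: /ʈ/ ~ /ʈʰ/ ~ /ʈʼ/
Palatal: /c/ ~ /cʰ/ ~ /cʼ/
Velar: only /k/ (plain); no ejective partner.
So /k/ is the unpaired segment.

/k/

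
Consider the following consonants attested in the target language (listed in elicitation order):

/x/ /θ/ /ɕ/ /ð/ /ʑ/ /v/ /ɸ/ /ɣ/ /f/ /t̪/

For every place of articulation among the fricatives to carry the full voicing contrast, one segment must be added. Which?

/β/

bilabial: voiceless /ɸ/, voiced —.
labiodental: voiceless /f/, voiced /v/.
dental: voiceless /θ/, voiced /ð/.
alveolo-palatal: voiceless /ɕ/, voiced /ʑ/.
velar: voiceless /x/, voiced /ɣ/.
The bilabial row has no voiced member, so the gap is the voiced bilabial fricative /β/.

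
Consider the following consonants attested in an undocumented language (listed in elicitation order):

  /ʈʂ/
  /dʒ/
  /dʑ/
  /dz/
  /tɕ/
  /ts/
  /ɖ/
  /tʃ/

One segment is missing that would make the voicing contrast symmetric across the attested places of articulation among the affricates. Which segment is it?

alveolar: voiceless /ts/, voiced /dz/.
postalveolar: voiceless /tʃ/, voiced /dʒ/.
retroflex: voiceless /ʈʂ/, voiced —.
alveolo-palatal: voiceless /tɕ/, voiced /dʑ/.
The retroflex row has no voiced member, so the gap is the voiced retroflex affricate /ɖʐ/.

/ɖʐ/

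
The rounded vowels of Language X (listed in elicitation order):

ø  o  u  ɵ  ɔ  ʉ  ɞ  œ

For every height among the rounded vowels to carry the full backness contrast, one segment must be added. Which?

height            front     central   back    
high              —         ʉ         u       
high-mid          ø         ɵ         o       
low-mid           œ         ɞ         ɔ       
The high row has no front member, so the gap is the high front rounded vowel /y/.

/y/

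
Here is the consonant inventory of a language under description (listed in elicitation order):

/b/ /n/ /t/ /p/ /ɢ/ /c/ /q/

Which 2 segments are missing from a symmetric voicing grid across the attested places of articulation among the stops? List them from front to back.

/d/, /ɟ/

bilabial: voiceless /p/, voiced /b/.
alveolar: voiceless /t/, voiced —.
palatal: voiceless /c/, voiced —.
uvular: voiceless /q/, voiced /ɢ/.
Gaps, from front to back: alveolar lacks voiced (/d/); palatal lacks voiced (/ɟ/).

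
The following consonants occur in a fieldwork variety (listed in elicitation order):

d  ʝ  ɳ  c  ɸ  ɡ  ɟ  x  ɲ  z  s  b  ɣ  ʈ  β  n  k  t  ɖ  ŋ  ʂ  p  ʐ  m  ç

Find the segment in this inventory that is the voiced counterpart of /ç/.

/ʝ/

/ç/ is a voiceless palatal fricative.
The voiced counterpart is a voiced palatal fricative — in this inventory, /ʝ/.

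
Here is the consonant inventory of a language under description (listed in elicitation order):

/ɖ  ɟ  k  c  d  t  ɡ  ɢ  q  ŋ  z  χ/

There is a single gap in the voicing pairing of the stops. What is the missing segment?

alveolar: voiceless /t/, voiced /d/.
retroflex: voiceless —, voiced /ɖ/.
palatal: voiceless /c/, voiced /ɟ/.
velar: voiceless /k/, voiced /ɡ/.
uvular: voiceless /q/, voiced /ɢ/.
The retroflex row has no voiceless member, so the gap is the voiceless retroflex stop /ʈ/.

/ʈ/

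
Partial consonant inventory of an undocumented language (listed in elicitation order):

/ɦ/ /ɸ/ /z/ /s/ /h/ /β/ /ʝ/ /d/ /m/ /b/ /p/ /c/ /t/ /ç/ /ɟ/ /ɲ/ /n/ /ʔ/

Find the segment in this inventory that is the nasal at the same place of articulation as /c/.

/c/ is a voiceless palatal stop.
The nasal at the same place is a palatal nasal — in this inventory, /ɲ/.

/ɲ/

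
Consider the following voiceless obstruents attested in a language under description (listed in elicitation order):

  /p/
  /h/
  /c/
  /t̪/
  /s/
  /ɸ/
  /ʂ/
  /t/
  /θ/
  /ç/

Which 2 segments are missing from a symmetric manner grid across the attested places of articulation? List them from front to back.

place of articulation  stop      fricative
bilabial          p         ɸ       
dental            t̪        θ       
alveolar          t         s       
retroflex         —         ʂ       
palatal           c         ç       
glottal           —         h       
Gaps, from front to back: retroflex lacks stop (/ʈ/); glottal lacks stop (/ʔ/).

/ʈ/, /ʔ/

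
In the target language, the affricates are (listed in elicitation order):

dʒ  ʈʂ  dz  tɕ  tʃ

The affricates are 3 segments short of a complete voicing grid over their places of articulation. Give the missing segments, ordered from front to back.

place of articulation  voiceless  voiced  
alveolar          —         dz      
postalveolar      tʃ        dʒ      
retroflex         ʈʂ        —       
alveolo-palatal   tɕ        —       
Gaps, from front to back: alveolar lacks voiceless (/ts/); retroflex lacks voiced (/ɖʐ/); alveolo-palatal lacks voiced (/dʑ/).

/ts/, /ɖʐ/, /dʑ/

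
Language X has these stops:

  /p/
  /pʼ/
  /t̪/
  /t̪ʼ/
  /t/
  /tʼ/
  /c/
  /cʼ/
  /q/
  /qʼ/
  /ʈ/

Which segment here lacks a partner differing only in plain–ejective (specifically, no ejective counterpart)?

/ʈ/

Bilabial: /p/ ~ /pʼ/
Dental: /t̪/ ~ /t̪ʼ/
Alveolar: /t/ ~ /tʼ/
Palatal: /c/ ~ /cʼ/
Uvular: /q/ ~ /qʼ/
Retroflex: only /ʈ/ (plain); no ejective partner.
So /ʈ/ is the unpaired segment.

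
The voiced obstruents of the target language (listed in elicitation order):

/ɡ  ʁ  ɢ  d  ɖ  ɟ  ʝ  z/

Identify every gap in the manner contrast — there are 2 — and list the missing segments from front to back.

alveolar: stop /d/, fricative /z/.
retroflex: stop /ɖ/, fricative —.
palatal: stop /ɟ/, fricative /ʝ/.
velar: stop /ɡ/, fricative —.
uvular: stop /ɢ/, fricative /ʁ/.
Gaps, from front to back: retroflex lacks fricative (/ʐ/); velar lacks fricative (/ɣ/).

/ʐ/, /ɣ/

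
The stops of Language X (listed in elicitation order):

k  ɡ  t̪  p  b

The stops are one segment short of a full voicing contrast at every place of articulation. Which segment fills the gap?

Voiceless: /p/ (bilabial), /t̪/ (dental), /k/ (velar).
Voiced: /b/ (bilabial), /ɡ/ (velar).
The dental row has no voiced member, so the gap is the voiced dental stop /d̪/.

/d̪/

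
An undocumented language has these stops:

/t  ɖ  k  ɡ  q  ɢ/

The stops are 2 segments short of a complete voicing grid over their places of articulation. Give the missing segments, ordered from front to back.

Voiceless: /t/ (alveolar), /k/ (velar), /q/ (uvular).
Voiced: /ɖ/ (retroflex), /ɡ/ (velar), /ɢ/ (uvular).
Gaps, from front to back: alveolar lacks voiced (/d/); retroflex lacks voiceless (/ʈ/).

/d/, /ʈ/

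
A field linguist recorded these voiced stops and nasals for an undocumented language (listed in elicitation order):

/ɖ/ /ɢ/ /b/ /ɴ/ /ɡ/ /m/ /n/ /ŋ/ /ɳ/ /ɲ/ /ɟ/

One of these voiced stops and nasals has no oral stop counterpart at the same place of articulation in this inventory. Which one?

/n/

Bilabial: /b/ ~ /m/
Retroflex: /ɖ/ ~ /ɳ/
Palatal: /ɟ/ ~ /ɲ/
Velar: /ɡ/ ~ /ŋ/
Uvular: /ɢ/ ~ /ɴ/
Alveolar: only /n/ (nasal); no oral stop partner.
So /n/ is the unpaired segment.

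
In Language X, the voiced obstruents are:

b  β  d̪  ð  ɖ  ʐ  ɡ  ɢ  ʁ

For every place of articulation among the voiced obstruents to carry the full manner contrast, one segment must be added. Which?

/ɣ/

Stop: /b/ (bilabial), /d̪/ (dental), /ɖ/ (retroflex), /ɡ/ (velar), /ɢ/ (uvular).
Fricative: /β/ (bilabial), /ð/ (dental), /ʐ/ (retroflex), /ʁ/ (uvular).
The velar row has no fricative member, so the gap is the velar fricative /ɣ/.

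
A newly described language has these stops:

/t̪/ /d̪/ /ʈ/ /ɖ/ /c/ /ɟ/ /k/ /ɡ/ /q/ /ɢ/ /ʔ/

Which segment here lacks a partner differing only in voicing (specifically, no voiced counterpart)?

/ʔ/

Dental: /t̪/ ~ /d̪/
Retroflex: /ʈ/ ~ /ɖ/
Palatal: /c/ ~ /ɟ/
Velar: /k/ ~ /ɡ/
Uvular: /q/ ~ /ɢ/
Glottal: only /ʔ/ (voiceless); no voiced partner.
So /ʔ/ is the unpaired segment.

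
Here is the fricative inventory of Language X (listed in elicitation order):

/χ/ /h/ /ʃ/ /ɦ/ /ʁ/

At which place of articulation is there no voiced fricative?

postalveolar

Voiceless: /ʃ/ (postalveolar), /χ/ (uvular), /h/ (glottal).
Voiced: /ʁ/ (uvular), /ɦ/ (glottal).
Every place of articulation has a voiced member except postalveolar, where /ʒ/ would be expected.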